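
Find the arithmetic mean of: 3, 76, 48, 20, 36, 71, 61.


Sum = 3 + 76 + 48 + 20 + 36 + 71 + 61 = 315
n = 7
Mean = 315/7 = 45.0000

Mean = 45.0000


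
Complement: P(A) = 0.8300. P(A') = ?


P(not A) = 1 - 0.8300 = 0.1700

P(not A) = 0.1700


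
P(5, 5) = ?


P(5,5) = 5!/0!
= 120/1
= 120

P(5,5) = 120


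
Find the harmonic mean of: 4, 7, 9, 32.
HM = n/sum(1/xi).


Sum of reciprocals = 1/4 + 1/7 + 1/9 + 1/32 = 0.535218
HM = 4/0.535218 = 7.4736

HM = 7.4736


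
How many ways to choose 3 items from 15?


C(15,3) = 15!/(3! × 12!)
= 1307674368000/(6 × 479001600)
= 455

C(15,3) = 455


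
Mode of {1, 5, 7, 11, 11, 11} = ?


Frequencies: 1:1, 5:1, 7:1, 11:3
Max frequency = 3
Mode = 11

Mode = 11


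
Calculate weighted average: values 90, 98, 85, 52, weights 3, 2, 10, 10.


Numerator = 90*3 + 98*2 + 85*10 + 52*10 = 1836
Denominator = 3 + 2 + 10 + 10 = 25
WM = 1836/25 = 73.4400

WM = 73.4400


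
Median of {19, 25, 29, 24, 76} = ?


Sorted: 19, 24, 25, 29, 76
n = 5 (odd)
Middle value = 25

Median = 25


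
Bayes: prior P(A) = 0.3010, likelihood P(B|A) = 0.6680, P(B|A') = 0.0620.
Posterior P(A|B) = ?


P(B) = P(B|A)*P(A) + P(B|A')*P(A')
= 0.6680*0.3010 + 0.0620*0.6990
= 0.201068 + 0.043338 = 0.244406
P(A|B) = 0.201068/0.244406 = 0.8227

P(A|B) = 0.8227


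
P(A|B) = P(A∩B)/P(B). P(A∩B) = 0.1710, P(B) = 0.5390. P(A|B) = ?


P(A|B) = 0.1710/0.5390 = 0.3173

P(A|B) = 0.3173


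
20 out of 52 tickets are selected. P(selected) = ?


P = 20/52 = 0.3846

P = 0.3846


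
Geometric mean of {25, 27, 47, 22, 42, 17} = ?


Product = 25 × 27 × 47 × 22 × 42 × 17 = 498336300
GM = 498336300^(1/6) = 28.1570

GM = 28.1570


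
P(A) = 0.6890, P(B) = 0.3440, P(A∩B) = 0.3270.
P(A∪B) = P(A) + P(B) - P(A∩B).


P(A∪B) = 0.6890 + 0.3440 - 0.3270
= 1.0330 - 0.3270
= 0.7060

P(A∪B) = 0.7060


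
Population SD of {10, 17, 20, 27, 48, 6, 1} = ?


Mean = 18.4286
Variance = 211.6735
SD = sqrt(211.6735) = 14.5490

SD = 14.5490


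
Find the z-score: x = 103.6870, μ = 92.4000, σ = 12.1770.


z = (103.6870 - 92.4000)/12.1770
= 11.2870/12.1770
= 0.9269

z = 0.9269


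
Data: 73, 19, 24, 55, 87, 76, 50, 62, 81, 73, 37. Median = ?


Sorted: 19, 24, 37, 50, 55, 62, 73, 73, 76, 81, 87
n = 11 (odd)
Middle value = 62

Median = 62


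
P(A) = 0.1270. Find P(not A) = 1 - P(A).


P(not A) = 1 - 0.1270 = 0.8730

P(not A) = 0.8730


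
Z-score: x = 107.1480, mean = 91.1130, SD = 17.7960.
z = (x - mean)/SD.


z = (107.1480 - 91.1130)/17.7960
= 16.0350/17.7960
= 0.9010

z = 0.9010


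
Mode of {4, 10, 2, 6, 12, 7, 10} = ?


Frequencies: 2:1, 4:1, 6:1, 7:1, 10:2, 12:1
Max frequency = 2
Mode = 10

Mode = 10


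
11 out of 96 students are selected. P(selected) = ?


P = 11/96 = 0.1146

P = 0.1146


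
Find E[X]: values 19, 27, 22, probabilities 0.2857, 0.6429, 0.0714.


E[X] = 19*0.2857 + 27*0.6429 + 22*0.0714
= 5.4283 + 17.3583 + 1.5708
= 24.3574

E[X] = 24.3574


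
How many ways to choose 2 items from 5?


C(5,2) = 5!/(2! × 3!)
= 120/(2 × 6)
= 10

C(5,2) = 10


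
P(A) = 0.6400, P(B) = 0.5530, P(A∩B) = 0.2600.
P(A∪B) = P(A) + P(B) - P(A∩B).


P(A∪B) = 0.6400 + 0.5530 - 0.2600
= 1.1930 - 0.2600
= 0.9330

P(A∪B) = 0.9330


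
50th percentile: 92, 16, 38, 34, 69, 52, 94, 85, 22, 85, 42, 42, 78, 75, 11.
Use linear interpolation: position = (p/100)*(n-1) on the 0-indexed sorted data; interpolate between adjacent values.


Sorted: 11, 16, 22, 34, 38, 42, 42, 52, 69, 75, 78, 85, 85, 92, 94
n = 15
Index = 50/100 * 14 = 7.0000
Lower = data[7] = 52, Upper = data[8] = 69
P50 = 52 + 0*(17) = 52.0000

P50 = 52.0000


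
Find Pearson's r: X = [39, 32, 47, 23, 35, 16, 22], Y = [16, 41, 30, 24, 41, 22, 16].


Mean X = 30.5714, Mean Y = 27.1429
SD X = 10.040733, SD Y = 9.833305
Cov = 32.632653
r = 32.632653/(10.040733*9.833305) = 0.3305

r = 0.3305


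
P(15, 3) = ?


P(15,3) = 15!/12!
= 1307674368000/479001600
= 2730

P(15,3) = 2730


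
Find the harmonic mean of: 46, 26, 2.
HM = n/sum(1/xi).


Sum of reciprocals = 1/46 + 1/26 + 1/2 = 0.560201
HM = 3/0.560201 = 5.3552

HM = 5.3552


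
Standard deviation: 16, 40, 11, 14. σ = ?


Mean = 20.2500
Variance = 133.1875
SD = sqrt(133.1875) = 11.5407

SD = 11.5407


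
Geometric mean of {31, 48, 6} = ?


Product = 31 × 48 × 6 = 8928
GM = 8928^(1/3) = 20.7452

GM = 20.7452


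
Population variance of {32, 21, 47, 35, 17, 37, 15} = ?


Mean = 29.1429
Squared deviations: 8.1633, 66.3061, 318.8776, 34.3061, 147.4490, 61.7347, 200.0204
Sum = 836.8571
Variance = 836.8571/7 = 119.5510

Variance = 119.5510


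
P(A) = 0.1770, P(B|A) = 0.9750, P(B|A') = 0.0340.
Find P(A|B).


P(B) = P(B|A)*P(A) + P(B|A')*P(A')
= 0.9750*0.1770 + 0.0340*0.8230
= 0.172575 + 0.027982 = 0.200557
P(A|B) = 0.172575/0.200557 = 0.8605

P(A|B) = 0.8605


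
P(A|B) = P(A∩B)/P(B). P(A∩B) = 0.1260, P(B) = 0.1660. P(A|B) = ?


P(A|B) = 0.1260/0.1660 = 0.7590

P(A|B) = 0.7590


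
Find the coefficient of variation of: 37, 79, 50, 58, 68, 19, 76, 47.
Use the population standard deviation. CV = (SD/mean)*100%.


Mean = 54.2500
SD = 19.0378
CV = (19.0378/54.2500)*100 = 35.0927%

CV = 35.0927%


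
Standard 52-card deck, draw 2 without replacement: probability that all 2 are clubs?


P(all clubs) = (13/52) × (12/51)
= 0.0588

P = 0.0588


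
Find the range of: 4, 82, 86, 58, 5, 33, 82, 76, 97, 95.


Max = 97, Min = 4
Range = 97 - 4 = 93

Range = 93


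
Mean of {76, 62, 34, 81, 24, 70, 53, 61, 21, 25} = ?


Sum = 76 + 62 + 34 + 81 + 24 + 70 + 53 + 61 + 21 + 25 = 507
n = 10
Mean = 507/10 = 50.7000

Mean = 50.7000


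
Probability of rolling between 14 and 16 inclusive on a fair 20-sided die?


Favorable outcomes (14 ≤ roll ≤ 16): 3
Total outcomes = 20
P = 3/20 = 0.1500

P = 0.1500


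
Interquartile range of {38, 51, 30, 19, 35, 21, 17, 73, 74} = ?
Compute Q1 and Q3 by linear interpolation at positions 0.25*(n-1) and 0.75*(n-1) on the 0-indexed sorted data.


Sorted: 17, 19, 21, 30, 35, 38, 51, 73, 74
Q1 (25th %ile) = 21.0000
Q3 (75th %ile) = 51.0000
IQR = 51.0000 - 21.0000 = 30.0000

IQR = 30.0000


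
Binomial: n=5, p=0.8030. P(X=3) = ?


C(5,3) = 10
p^3 = 0.517782
(1-p)^2 = 0.038809
P = 10 * 0.517782 * 0.038809 = 0.2009

P(X=3) = 0.2009


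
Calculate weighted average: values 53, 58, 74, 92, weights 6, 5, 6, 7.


Numerator = 53*6 + 58*5 + 74*6 + 92*7 = 1696
Denominator = 6 + 5 + 6 + 7 = 24
WM = 1696/24 = 70.6667

WM = 70.6667


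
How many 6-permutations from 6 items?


P(6,6) = 6!/0!
= 720/1
= 720

P(6,6) = 720


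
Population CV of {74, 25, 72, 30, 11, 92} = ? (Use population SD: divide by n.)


Mean = 50.6667
SD = 29.9091
CV = (29.9091/50.6667)*100 = 59.0312%

CV = 59.0312%


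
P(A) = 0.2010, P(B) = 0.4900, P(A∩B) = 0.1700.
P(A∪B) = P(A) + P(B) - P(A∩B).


P(A∪B) = 0.2010 + 0.4900 - 0.1700
= 0.6910 - 0.1700
= 0.5210

P(A∪B) = 0.5210


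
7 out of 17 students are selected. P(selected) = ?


P = 7/17 = 0.4118

P = 0.4118


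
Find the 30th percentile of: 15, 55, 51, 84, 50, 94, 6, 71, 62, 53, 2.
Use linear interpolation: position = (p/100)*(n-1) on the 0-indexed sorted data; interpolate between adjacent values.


Sorted: 2, 6, 15, 50, 51, 53, 55, 62, 71, 84, 94
n = 11
Index = 30/100 * 10 = 3.0000
Lower = data[3] = 50, Upper = data[4] = 51
P30 = 50 + 0*(1) = 50.0000

P30 = 50.0000


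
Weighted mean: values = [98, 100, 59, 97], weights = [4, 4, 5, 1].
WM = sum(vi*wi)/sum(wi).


Numerator = 98*4 + 100*4 + 59*5 + 97*1 = 1184
Denominator = 4 + 4 + 5 + 1 = 14
WM = 1184/14 = 84.5714

WM = 84.5714


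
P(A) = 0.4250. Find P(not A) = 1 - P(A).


P(not A) = 1 - 0.4250 = 0.5750

P(not A) = 0.5750


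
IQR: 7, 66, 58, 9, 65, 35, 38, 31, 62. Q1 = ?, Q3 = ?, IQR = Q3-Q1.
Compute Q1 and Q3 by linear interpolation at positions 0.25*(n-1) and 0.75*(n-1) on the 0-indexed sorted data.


Sorted: 7, 9, 31, 35, 38, 58, 62, 65, 66
Q1 (25th %ile) = 31.0000
Q3 (75th %ile) = 62.0000
IQR = 62.0000 - 31.0000 = 31.0000

IQR = 31.0000


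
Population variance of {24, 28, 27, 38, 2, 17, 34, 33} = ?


Mean = 25.3750
Squared deviations: 1.8906, 6.8906, 2.6406, 159.3906, 546.3906, 70.1406, 74.3906, 58.1406
Sum = 919.8750
Variance = 919.8750/8 = 114.9844

Variance = 114.9844


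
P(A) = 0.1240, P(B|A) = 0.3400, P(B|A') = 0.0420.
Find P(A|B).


P(B) = P(B|A)*P(A) + P(B|A')*P(A')
= 0.3400*0.1240 + 0.0420*0.8760
= 0.042160 + 0.036792 = 0.078952
P(A|B) = 0.042160/0.078952 = 0.5340

P(A|B) = 0.5340


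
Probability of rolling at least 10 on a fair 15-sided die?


Favorable outcomes (roll ≥ 10): 6
Total outcomes = 15
P = 6/15 = 0.4000

P = 0.4000


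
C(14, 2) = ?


C(14,2) = 14!/(2! × 12!)
= 87178291200/(2 × 479001600)
= 91

C(14,2) = 91


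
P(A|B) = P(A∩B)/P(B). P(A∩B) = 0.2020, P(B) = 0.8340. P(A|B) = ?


P(A|B) = 0.2020/0.8340 = 0.2422

P(A|B) = 0.2422


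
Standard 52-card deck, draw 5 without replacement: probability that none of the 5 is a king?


P(no kings) = (48/52) × (47/51) × (46/50) × (45/49) × (44/48)
= 0.6588

P = 0.6588


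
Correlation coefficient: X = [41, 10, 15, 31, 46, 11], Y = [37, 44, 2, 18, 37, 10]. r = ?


Mean X = 25.6667, Mean Y = 24.6667
SD X = 14.441453, SD Y = 15.552778
Cov = 93.055556
r = 93.055556/(14.441453*15.552778) = 0.4143

r = 0.4143


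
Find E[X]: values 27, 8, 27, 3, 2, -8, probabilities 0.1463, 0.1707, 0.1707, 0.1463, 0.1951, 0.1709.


E[X] = 27*0.1463 + 8*0.1707 + 27*0.1707 + 3*0.1463 + 2*0.1951 - 8*0.1709
= 3.9501 + 1.3656 + 4.6089 + 0.4389 + 0.3902 - 1.3672
= 9.3865

E[X] = 9.3865


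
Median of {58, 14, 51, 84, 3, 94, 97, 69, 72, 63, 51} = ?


Sorted: 3, 14, 51, 51, 58, 63, 69, 72, 84, 94, 97
n = 11 (odd)
Middle value = 63

Median = 63


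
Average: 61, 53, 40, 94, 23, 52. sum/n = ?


Sum = 61 + 53 + 40 + 94 + 23 + 52 = 323
n = 6
Mean = 323/6 = 53.8333

Mean = 53.8333


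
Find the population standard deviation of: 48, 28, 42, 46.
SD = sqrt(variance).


Mean = 41.0000
Variance = 61.0000
SD = sqrt(61.0000) = 7.8102

SD = 7.8102


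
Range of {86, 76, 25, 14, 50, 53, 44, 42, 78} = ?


Max = 86, Min = 14
Range = 86 - 14 = 72

Range = 72


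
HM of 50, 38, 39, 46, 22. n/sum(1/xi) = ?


Sum of reciprocals = 1/50 + 1/38 + 1/39 + 1/46 + 1/22 = 0.139150
HM = 5/0.139150 = 35.9323

HM = 35.9323


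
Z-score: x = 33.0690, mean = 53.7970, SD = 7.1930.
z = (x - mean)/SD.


z = (33.0690 - 53.7970)/7.1930
= -20.7280/7.1930
= -2.8817

z = -2.8817


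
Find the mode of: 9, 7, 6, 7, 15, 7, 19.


Frequencies: 6:1, 7:3, 9:1, 15:1, 19:1
Max frequency = 3
Mode = 7

Mode = 7


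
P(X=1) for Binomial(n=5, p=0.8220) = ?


C(5,1) = 5
p^1 = 0.822000
(1-p)^4 = 0.001004
P = 5 * 0.822000 * 0.001004 = 0.0041

P(X=1) = 0.0041


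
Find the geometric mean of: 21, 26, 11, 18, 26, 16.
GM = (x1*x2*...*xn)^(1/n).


Product = 21 × 26 × 11 × 18 × 26 × 16 = 44972928
GM = 44972928^(1/6) = 18.8578

GM = 18.8578


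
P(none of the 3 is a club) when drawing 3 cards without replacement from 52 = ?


P(no clubs) = (39/52) × (38/51) × (37/50)
= 0.4135

P = 0.4135


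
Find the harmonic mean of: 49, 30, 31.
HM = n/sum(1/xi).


Sum of reciprocals = 1/49 + 1/30 + 1/31 = 0.086000
HM = 3/0.086000 = 34.8839

HM = 34.8839


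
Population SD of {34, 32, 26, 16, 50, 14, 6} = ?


Mean = 25.4286
Variance = 188.2449
SD = sqrt(188.2449) = 13.7202

SD = 13.7202


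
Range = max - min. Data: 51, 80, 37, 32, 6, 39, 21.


Max = 80, Min = 6
Range = 80 - 6 = 74

Range = 74


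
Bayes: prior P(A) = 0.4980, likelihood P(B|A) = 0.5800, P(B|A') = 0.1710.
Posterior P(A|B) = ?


P(B) = P(B|A)*P(A) + P(B|A')*P(A')
= 0.5800*0.4980 + 0.1710*0.5020
= 0.288840 + 0.085842 = 0.374682
P(A|B) = 0.288840/0.374682 = 0.7709

P(A|B) = 0.7709


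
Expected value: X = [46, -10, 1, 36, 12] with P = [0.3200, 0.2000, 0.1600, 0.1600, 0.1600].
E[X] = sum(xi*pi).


E[X] = 46*0.3200 - 10*0.2000 + 1*0.1600 + 36*0.1600 + 12*0.1600
= 14.7200 - 2.0000 + 0.1600 + 5.7600 + 1.9200
= 20.5600

E[X] = 20.5600


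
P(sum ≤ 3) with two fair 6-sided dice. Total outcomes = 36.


Total outcomes = 6×6 = 36
Favorable (sum ≤ 3): 3
P = 3/36 = 0.0833

P = 0.0833


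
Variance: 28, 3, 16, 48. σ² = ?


Mean = 23.7500
Squared deviations: 18.0625, 430.5625, 60.0625, 588.0625
Sum = 1096.7500
Variance = 1096.7500/4 = 274.1875

Variance = 274.1875


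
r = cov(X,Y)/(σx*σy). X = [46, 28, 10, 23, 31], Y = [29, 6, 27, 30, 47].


Mean X = 27.6000, Mean Y = 27.8000
SD X = 11.672189, SD Y = 13.044539
Cov = 16.520000
r = 16.520000/(11.672189*13.044539) = 0.1085

r = 0.1085


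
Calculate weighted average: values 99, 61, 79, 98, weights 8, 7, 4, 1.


Numerator = 99*8 + 61*7 + 79*4 + 98*1 = 1633
Denominator = 8 + 7 + 4 + 1 = 20
WM = 1633/20 = 81.6500

WM = 81.6500


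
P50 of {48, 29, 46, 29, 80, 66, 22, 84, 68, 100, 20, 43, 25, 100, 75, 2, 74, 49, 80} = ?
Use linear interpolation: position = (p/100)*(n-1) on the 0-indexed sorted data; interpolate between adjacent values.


Sorted: 2, 20, 22, 25, 29, 29, 43, 46, 48, 49, 66, 68, 74, 75, 80, 80, 84, 100, 100
n = 19
Index = 50/100 * 18 = 9.0000
Lower = data[9] = 49, Upper = data[10] = 66
P50 = 49 + 0*(17) = 49.0000

P50 = 49.0000


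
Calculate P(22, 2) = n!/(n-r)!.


P(22,2) = 22!/20!
= 1124000727777607680000/2432902008176640000
= 462

P(22,2) = 462


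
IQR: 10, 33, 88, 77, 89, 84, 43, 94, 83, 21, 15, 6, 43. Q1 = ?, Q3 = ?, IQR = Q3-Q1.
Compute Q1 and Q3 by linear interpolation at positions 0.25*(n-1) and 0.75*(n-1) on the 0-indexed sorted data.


Sorted: 6, 10, 15, 21, 33, 43, 43, 77, 83, 84, 88, 89, 94
Q1 (25th %ile) = 21.0000
Q3 (75th %ile) = 84.0000
IQR = 84.0000 - 21.0000 = 63.0000

IQR = 63.0000


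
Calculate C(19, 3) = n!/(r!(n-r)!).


C(19,3) = 19!/(3! × 16!)
= 121645100408832000/(6 × 20922789888000)
= 969

C(19,3) = 969


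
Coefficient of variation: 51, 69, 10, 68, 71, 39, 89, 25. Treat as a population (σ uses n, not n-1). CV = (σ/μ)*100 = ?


Mean = 52.7500
SD = 24.8332
CV = (24.8332/52.7500)*100 = 47.0771%

CV = 47.0771%


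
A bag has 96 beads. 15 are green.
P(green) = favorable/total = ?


P = 15/96 = 0.1562

P = 0.1562


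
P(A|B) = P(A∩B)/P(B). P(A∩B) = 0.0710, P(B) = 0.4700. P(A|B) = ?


P(A|B) = 0.0710/0.4700 = 0.1511

P(A|B) = 0.1511


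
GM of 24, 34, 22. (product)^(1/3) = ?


Product = 24 × 34 × 22 = 17952
GM = 17952^(1/3) = 26.1841

GM = 26.1841


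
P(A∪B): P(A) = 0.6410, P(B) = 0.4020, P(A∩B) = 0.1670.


P(A∪B) = 0.6410 + 0.4020 - 0.1670
= 1.0430 - 0.1670
= 0.8760

P(A∪B) = 0.8760


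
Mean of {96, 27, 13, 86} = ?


Sum = 96 + 27 + 13 + 86 = 222
n = 4
Mean = 222/4 = 55.5000

Mean = 55.5000


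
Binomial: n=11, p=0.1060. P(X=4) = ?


C(11,4) = 330
p^4 = 0.000126
(1-p)^7 = 0.456418
P = 330 * 0.000126 * 0.456418 = 0.0190

P(X=4) = 0.0190


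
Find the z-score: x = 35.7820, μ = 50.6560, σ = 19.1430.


z = (35.7820 - 50.6560)/19.1430
= -14.8740/19.1430
= -0.7770

z = -0.7770


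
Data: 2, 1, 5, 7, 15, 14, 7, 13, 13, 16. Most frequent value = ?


Frequencies: 1:1, 2:1, 5:1, 7:2, 13:2, 14:1, 15:1, 16:1
Max frequency = 2
Mode = 7, 13

Mode = 7, 13


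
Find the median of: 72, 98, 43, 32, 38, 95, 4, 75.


Sorted: 4, 32, 38, 43, 72, 75, 95, 98
n = 8 (even)
Middle values: 43 and 72
Median = (43+72)/2 = 57.5000

Median = 57.5000


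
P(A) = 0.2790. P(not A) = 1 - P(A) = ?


P(not A) = 1 - 0.2790 = 0.7210

P(not A) = 0.7210


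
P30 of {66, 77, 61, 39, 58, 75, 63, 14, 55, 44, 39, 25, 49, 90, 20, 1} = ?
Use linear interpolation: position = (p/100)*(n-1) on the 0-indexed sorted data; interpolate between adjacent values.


Sorted: 1, 14, 20, 25, 39, 39, 44, 49, 55, 58, 61, 63, 66, 75, 77, 90
n = 16
Index = 30/100 * 15 = 4.5000
Lower = data[4] = 39, Upper = data[5] = 39
P30 = 39 + 0.5000*(0) = 39.0000

P30 = 39.0000


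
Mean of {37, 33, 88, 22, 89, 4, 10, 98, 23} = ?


Sum = 37 + 33 + 88 + 22 + 89 + 4 + 10 + 98 + 23 = 404
n = 9
Mean = 404/9 = 44.8889

Mean = 44.8889


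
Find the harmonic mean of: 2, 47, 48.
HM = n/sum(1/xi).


Sum of reciprocals = 1/2 + 1/47 + 1/48 = 0.542110
HM = 3/0.542110 = 5.5339

HM = 5.5339


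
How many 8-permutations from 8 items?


P(8,8) = 8!/0!
= 40320/1
= 40320

P(8,8) = 40320


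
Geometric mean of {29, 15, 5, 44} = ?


Product = 29 × 15 × 5 × 44 = 95700
GM = 95700^(1/4) = 17.5885

GM = 17.5885


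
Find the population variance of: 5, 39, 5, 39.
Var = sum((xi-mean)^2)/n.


Mean = 22.0000
Squared deviations: 289.0000, 289.0000, 289.0000, 289.0000
Sum = 1156.0000
Variance = 1156.0000/4 = 289.0000

Variance = 289.0000


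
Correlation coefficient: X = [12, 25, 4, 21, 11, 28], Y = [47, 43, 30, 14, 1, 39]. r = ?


Mean X = 16.8333, Mean Y = 29.0000
SD X = 8.473816, SD Y = 16.482314
Cov = 37.833333
r = 37.833333/(8.473816*16.482314) = 0.2709

r = 0.2709


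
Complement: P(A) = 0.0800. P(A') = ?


P(not A) = 1 - 0.0800 = 0.9200

P(not A) = 0.9200


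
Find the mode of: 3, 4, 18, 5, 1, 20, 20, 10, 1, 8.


Frequencies: 1:2, 3:1, 4:1, 5:1, 8:1, 10:1, 18:1, 20:2
Max frequency = 2
Mode = 1, 20

Mode = 1, 20


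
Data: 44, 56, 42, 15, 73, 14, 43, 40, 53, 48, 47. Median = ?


Sorted: 14, 15, 40, 42, 43, 44, 47, 48, 53, 56, 73
n = 11 (odd)
Middle value = 44

Median = 44


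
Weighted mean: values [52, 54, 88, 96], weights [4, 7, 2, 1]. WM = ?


Numerator = 52*4 + 54*7 + 88*2 + 96*1 = 858
Denominator = 4 + 7 + 2 + 1 = 14
WM = 858/14 = 61.2857

WM = 61.2857


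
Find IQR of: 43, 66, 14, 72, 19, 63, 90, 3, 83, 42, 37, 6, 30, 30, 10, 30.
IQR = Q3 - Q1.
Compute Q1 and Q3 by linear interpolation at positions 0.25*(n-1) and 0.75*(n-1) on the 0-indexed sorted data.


Sorted: 3, 6, 10, 14, 19, 30, 30, 30, 37, 42, 43, 63, 66, 72, 83, 90
Q1 (25th %ile) = 17.7500
Q3 (75th %ile) = 63.7500
IQR = 63.7500 - 17.7500 = 46.0000

IQR = 46.0000


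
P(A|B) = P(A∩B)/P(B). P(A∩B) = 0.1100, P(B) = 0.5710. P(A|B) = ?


P(A|B) = 0.1100/0.5710 = 0.1926

P(A|B) = 0.1926


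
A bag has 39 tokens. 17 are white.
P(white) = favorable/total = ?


P = 17/39 = 0.4359

P = 0.4359


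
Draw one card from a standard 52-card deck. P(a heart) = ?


13 hearts in 52 cards
P = 13/52 = 0.2500

P = 0.2500


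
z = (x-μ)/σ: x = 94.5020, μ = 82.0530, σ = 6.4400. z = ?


z = (94.5020 - 82.0530)/6.4400
= 12.4490/6.4400
= 1.9331

z = 1.9331


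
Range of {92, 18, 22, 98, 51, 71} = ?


Max = 98, Min = 18
Range = 98 - 18 = 80

Range = 80


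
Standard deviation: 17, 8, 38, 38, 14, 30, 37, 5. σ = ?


Mean = 23.3750
Variance = 169.9844
SD = sqrt(169.9844) = 13.0378

SD = 13.0378


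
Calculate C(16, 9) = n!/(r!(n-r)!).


C(16,9) = 16!/(9! × 7!)
= 20922789888000/(362880 × 5040)
= 11440

C(16,9) = 11440


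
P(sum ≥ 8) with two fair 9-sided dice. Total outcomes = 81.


Total outcomes = 9×9 = 81
Favorable (sum ≥ 8): 60
P = 60/81 = 0.7407

P = 0.7407


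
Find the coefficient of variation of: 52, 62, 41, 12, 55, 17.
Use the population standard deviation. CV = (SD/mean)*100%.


Mean = 39.8333
SD = 19.0037
CV = (19.0037/39.8333)*100 = 47.7079%

CV = 47.7079%


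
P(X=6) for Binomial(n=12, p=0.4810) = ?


C(12,6) = 924
p^6 = 0.012384
(1-p)^6 = 0.019544
P = 924 * 0.012384 * 0.019544 = 0.2236

P(X=6) = 0.2236


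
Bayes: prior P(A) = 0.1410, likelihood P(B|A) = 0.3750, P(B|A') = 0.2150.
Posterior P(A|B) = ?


P(B) = P(B|A)*P(A) + P(B|A')*P(A')
= 0.3750*0.1410 + 0.2150*0.8590
= 0.052875 + 0.184685 = 0.237560
P(A|B) = 0.052875/0.237560 = 0.2226

P(A|B) = 0.2226


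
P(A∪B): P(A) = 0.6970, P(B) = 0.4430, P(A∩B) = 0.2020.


P(A∪B) = 0.6970 + 0.4430 - 0.2020
= 1.1400 - 0.2020
= 0.9380

P(A∪B) = 0.9380


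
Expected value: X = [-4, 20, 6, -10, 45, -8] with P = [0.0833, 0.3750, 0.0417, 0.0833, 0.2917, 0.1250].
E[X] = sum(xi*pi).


E[X] = -4*0.0833 + 20*0.3750 + 6*0.0417 - 10*0.0833 + 45*0.2917 - 8*0.1250
= -0.3332 + 7.5000 + 0.2502 - 0.8330 + 13.1265 - 1.0000
= 18.7105

E[X] = 18.7105


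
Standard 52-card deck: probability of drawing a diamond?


13 diamonds in 52 cards
P = 13/52 = 0.2500

P = 0.2500


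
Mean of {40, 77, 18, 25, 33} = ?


Sum = 40 + 77 + 18 + 25 + 33 = 193
n = 5
Mean = 193/5 = 38.6000

Mean = 38.6000


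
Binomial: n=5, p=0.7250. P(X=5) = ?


C(5,5) = 1
p^5 = 0.200304
(1-p)^0 = 1.000000
P = 1 * 0.200304 * 1.000000 = 0.2003

P(X=5) = 0.2003


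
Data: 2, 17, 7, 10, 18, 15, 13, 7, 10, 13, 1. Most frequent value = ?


Frequencies: 1:1, 2:1, 7:2, 10:2, 13:2, 15:1, 17:1, 18:1
Max frequency = 2
Mode = 7, 10, 13

Mode = 7, 10, 13


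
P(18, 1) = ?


P(18,1) = 18!/17!
= 6402373705728000/355687428096000
= 18

P(18,1) = 18


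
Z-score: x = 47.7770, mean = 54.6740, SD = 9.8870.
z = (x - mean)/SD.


z = (47.7770 - 54.6740)/9.8870
= -6.8970/9.8870
= -0.6976

z = -0.6976


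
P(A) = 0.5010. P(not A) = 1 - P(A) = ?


P(not A) = 1 - 0.5010 = 0.4990

P(not A) = 0.4990


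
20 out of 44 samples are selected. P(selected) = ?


P = 20/44 = 0.4545

P = 0.4545


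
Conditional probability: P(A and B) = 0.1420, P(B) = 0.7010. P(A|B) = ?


P(A|B) = 0.1420/0.7010 = 0.2026

P(A|B) = 0.2026


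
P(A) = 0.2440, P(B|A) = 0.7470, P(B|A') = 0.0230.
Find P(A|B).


P(B) = P(B|A)*P(A) + P(B|A')*P(A')
= 0.7470*0.2440 + 0.0230*0.7560
= 0.182268 + 0.017388 = 0.199656
P(A|B) = 0.182268/0.199656 = 0.9129

P(A|B) = 0.9129


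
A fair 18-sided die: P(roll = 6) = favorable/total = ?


Favorable outcomes (roll = 6): 1
Total outcomes = 18
P = 1/18 = 0.0556

P = 0.0556


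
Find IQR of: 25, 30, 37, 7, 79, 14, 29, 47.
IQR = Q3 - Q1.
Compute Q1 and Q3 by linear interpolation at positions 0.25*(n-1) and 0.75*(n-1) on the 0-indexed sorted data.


Sorted: 7, 14, 25, 29, 30, 37, 47, 79
Q1 (25th %ile) = 22.2500
Q3 (75th %ile) = 39.5000
IQR = 39.5000 - 22.2500 = 17.2500

IQR = 17.2500


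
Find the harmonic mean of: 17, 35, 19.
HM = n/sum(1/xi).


Sum of reciprocals = 1/17 + 1/35 + 1/19 = 0.140027
HM = 3/0.140027 = 21.4245

HM = 21.4245


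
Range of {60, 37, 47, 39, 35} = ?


Max = 60, Min = 35
Range = 60 - 35 = 25

Range = 25


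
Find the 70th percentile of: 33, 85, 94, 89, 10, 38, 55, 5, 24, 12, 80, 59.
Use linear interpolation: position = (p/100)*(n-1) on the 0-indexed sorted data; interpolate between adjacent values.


Sorted: 5, 10, 12, 24, 33, 38, 55, 59, 80, 85, 89, 94
n = 12
Index = 70/100 * 11 = 7.7000
Lower = data[7] = 59, Upper = data[8] = 80
P70 = 59 + 0.7000*(21) = 73.7000

P70 = 73.7000


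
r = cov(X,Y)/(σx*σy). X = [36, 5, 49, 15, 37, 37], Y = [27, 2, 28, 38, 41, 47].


Mean X = 29.8333, Mean Y = 30.5000
SD X = 14.971269, SD Y = 14.545904
Cov = 120.083333
r = 120.083333/(14.971269*14.545904) = 0.5514

r = 0.5514


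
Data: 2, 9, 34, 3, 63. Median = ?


Sorted: 2, 3, 9, 34, 63
n = 5 (odd)
Middle value = 9

Median = 9


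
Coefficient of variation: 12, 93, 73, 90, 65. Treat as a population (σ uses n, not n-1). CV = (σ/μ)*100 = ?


Mean = 66.6000
SD = 29.2205
CV = (29.2205/66.6000)*100 = 43.8747%

CV = 43.8747%


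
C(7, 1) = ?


C(7,1) = 7!/(1! × 6!)
= 5040/(1 × 720)
= 7

C(7,1) = 7


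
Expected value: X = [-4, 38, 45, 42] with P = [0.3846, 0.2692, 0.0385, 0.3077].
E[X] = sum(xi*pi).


E[X] = -4*0.3846 + 38*0.2692 + 45*0.0385 + 42*0.3077
= -1.5384 + 10.2296 + 1.7325 + 12.9234
= 23.3471

E[X] = 23.3471


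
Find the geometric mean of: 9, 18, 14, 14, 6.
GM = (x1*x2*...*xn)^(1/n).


Product = 9 × 18 × 14 × 14 × 6 = 190512
GM = 190512^(1/5) = 11.3759

GM = 11.3759


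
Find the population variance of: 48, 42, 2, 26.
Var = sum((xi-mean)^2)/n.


Mean = 29.5000
Squared deviations: 342.2500, 156.2500, 756.2500, 12.2500
Sum = 1267.0000
Variance = 1267.0000/4 = 316.7500

Variance = 316.7500


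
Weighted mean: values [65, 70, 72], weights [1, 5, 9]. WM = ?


Numerator = 65*1 + 70*5 + 72*9 = 1063
Denominator = 1 + 5 + 9 = 15
WM = 1063/15 = 70.8667

WM = 70.8667


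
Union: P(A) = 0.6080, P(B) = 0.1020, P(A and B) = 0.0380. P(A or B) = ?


P(A∪B) = 0.6080 + 0.1020 - 0.0380
= 0.7100 - 0.0380
= 0.6720

P(A∪B) = 0.6720


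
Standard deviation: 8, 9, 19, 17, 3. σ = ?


Mean = 11.2000
Variance = 35.3600
SD = sqrt(35.3600) = 5.9464

SD = 5.9464


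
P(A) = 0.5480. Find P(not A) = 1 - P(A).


P(not A) = 1 - 0.5480 = 0.4520

P(not A) = 0.4520


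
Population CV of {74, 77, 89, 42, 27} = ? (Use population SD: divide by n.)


Mean = 61.8000
SD = 23.3358
CV = (23.3358/61.8000)*100 = 37.7602%

CV = 37.7602%


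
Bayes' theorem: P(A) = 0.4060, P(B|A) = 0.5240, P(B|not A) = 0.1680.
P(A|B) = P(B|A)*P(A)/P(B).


P(B) = P(B|A)*P(A) + P(B|A')*P(A')
= 0.5240*0.4060 + 0.1680*0.5940
= 0.212744 + 0.099792 = 0.312536
P(A|B) = 0.212744/0.312536 = 0.6807

P(A|B) = 0.6807


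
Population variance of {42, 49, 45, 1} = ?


Mean = 34.2500
Squared deviations: 60.0625, 217.5625, 115.5625, 1105.5625
Sum = 1498.7500
Variance = 1498.7500/4 = 374.6875

Variance = 374.6875


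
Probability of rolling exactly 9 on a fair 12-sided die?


Favorable outcomes (roll = 9): 1
Total outcomes = 12
P = 1/12 = 0.0833

P = 0.0833


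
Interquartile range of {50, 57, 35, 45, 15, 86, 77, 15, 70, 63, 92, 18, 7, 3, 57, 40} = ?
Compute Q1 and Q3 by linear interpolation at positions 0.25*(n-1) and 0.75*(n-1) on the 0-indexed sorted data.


Sorted: 3, 7, 15, 15, 18, 35, 40, 45, 50, 57, 57, 63, 70, 77, 86, 92
Q1 (25th %ile) = 17.2500
Q3 (75th %ile) = 64.7500
IQR = 64.7500 - 17.2500 = 47.5000

IQR = 47.5000


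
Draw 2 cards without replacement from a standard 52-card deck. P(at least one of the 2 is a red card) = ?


P(at least one) = 1 - P(none)
P(none) = (26/52) × (25/51) = 0.245098
P(at least one) = 1 - 0.245098 = 0.7549

P = 0.7549


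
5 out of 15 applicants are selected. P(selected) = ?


P = 5/15 = 0.3333

P = 0.3333


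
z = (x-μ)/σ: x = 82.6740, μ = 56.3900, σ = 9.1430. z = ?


z = (82.6740 - 56.3900)/9.1430
= 26.2840/9.1430
= 2.8748

z = 2.8748


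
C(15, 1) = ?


C(15,1) = 15!/(1! × 14!)
= 1307674368000/(1 × 87178291200)
= 15

C(15,1) = 15


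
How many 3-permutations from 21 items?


P(21,3) = 21!/18!
= 51090942171709440000/6402373705728000
= 7980

P(21,3) = 7980


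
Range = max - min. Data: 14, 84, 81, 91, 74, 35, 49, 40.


Max = 91, Min = 14
Range = 91 - 14 = 77

Range = 77


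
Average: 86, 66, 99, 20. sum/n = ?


Sum = 86 + 66 + 99 + 20 = 271
n = 4
Mean = 271/4 = 67.7500

Mean = 67.7500


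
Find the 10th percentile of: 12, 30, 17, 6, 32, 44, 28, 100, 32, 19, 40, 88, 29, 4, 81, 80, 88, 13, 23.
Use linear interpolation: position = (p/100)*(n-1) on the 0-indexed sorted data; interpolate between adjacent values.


Sorted: 4, 6, 12, 13, 17, 19, 23, 28, 29, 30, 32, 32, 40, 44, 80, 81, 88, 88, 100
n = 19
Index = 10/100 * 18 = 1.8000
Lower = data[1] = 6, Upper = data[2] = 12
P10 = 6 + 0.8000*(6) = 10.8000

P10 = 10.8000


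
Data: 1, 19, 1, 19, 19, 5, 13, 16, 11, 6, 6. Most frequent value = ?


Frequencies: 1:2, 5:1, 6:2, 11:1, 13:1, 16:1, 19:3
Max frequency = 3
Mode = 19

Mode = 19


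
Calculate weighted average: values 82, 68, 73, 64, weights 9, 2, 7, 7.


Numerator = 82*9 + 68*2 + 73*7 + 64*7 = 1833
Denominator = 9 + 2 + 7 + 7 = 25
WM = 1833/25 = 73.3200

WM = 73.3200


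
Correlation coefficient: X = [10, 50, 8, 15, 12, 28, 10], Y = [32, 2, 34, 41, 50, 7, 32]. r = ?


Mean X = 19.0000, Mean Y = 28.2857
SD X = 14.091537, SD Y = 16.201537
Cov = -191.285714
r = -191.285714/(14.091537*16.201537) = -0.8379

r = -0.8379


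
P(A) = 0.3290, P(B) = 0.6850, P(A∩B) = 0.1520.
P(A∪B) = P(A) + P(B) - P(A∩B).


P(A∪B) = 0.3290 + 0.6850 - 0.1520
= 1.0140 - 0.1520
= 0.8620

P(A∪B) = 0.8620


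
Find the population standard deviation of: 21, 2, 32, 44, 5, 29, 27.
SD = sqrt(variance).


Mean = 22.8571
Variance = 191.8367
SD = sqrt(191.8367) = 13.8505

SD = 13.8505


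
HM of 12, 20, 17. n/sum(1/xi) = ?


Sum of reciprocals = 1/12 + 1/20 + 1/17 = 0.192157
HM = 3/0.192157 = 15.6122

HM = 15.6122


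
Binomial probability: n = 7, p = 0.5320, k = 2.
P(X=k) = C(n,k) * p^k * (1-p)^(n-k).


C(7,2) = 21
p^2 = 0.283024
(1-p)^5 = 0.022451
P = 21 * 0.283024 * 0.022451 = 0.1334

P(X=2) = 0.1334


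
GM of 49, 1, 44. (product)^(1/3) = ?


Product = 49 × 1 × 44 = 2156
GM = 2156^(1/3) = 12.9186

GM = 12.9186


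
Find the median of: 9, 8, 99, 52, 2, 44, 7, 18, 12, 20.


Sorted: 2, 7, 8, 9, 12, 18, 20, 44, 52, 99
n = 10 (even)
Middle values: 12 and 18
Median = (12+18)/2 = 15.0000

Median = 15.0000


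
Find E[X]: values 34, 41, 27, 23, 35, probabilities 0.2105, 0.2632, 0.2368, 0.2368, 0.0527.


E[X] = 34*0.2105 + 41*0.2632 + 27*0.2368 + 23*0.2368 + 35*0.0527
= 7.1570 + 10.7912 + 6.3936 + 5.4464 + 1.8445
= 31.6327

E[X] = 31.6327


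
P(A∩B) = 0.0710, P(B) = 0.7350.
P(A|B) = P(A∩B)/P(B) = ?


P(A|B) = 0.0710/0.7350 = 0.0966

P(A|B) = 0.0966


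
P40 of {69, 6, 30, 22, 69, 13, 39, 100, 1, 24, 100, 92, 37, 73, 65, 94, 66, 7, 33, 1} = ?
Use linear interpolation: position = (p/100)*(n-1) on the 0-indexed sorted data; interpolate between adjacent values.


Sorted: 1, 1, 6, 7, 13, 22, 24, 30, 33, 37, 39, 65, 66, 69, 69, 73, 92, 94, 100, 100
n = 20
Index = 40/100 * 19 = 7.6000
Lower = data[7] = 30, Upper = data[8] = 33
P40 = 30 + 0.6000*(3) = 31.8000

P40 = 31.8000


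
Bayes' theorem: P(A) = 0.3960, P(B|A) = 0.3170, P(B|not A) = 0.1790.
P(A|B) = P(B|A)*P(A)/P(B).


P(B) = P(B|A)*P(A) + P(B|A')*P(A')
= 0.3170*0.3960 + 0.1790*0.6040
= 0.125532 + 0.108116 = 0.233648
P(A|B) = 0.125532/0.233648 = 0.5373

P(A|B) = 0.5373


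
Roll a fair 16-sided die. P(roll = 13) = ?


Favorable outcomes (roll = 13): 1
Total outcomes = 16
P = 1/16 = 0.0625

P = 0.0625


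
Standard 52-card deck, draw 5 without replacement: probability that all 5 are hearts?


P(all hearts) = (13/52) × (12/51) × (11/50) × (10/49) × (9/48)
= 0.0005

P = 0.0005


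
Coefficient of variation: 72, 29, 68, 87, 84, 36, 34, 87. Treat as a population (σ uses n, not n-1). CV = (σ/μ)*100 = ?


Mean = 62.1250
SD = 23.5023
CV = (23.5023/62.1250)*100 = 37.8307%

CV = 37.8307%


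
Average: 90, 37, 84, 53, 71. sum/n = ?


Sum = 90 + 37 + 84 + 53 + 71 = 335
n = 5
Mean = 335/5 = 67.0000

Mean = 67.0000


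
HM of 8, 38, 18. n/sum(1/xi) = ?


Sum of reciprocals = 1/8 + 1/38 + 1/18 = 0.206871
HM = 3/0.206871 = 14.5018

HM = 14.5018


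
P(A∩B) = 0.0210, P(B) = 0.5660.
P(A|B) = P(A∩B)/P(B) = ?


P(A|B) = 0.0210/0.5660 = 0.0371

P(A|B) = 0.0371


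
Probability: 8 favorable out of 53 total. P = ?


P = 8/53 = 0.1509

P = 0.1509


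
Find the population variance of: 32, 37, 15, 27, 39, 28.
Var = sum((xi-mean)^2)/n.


Mean = 29.6667
Squared deviations: 5.4444, 53.7778, 215.1111, 7.1111, 87.1111, 2.7778
Sum = 371.3333
Variance = 371.3333/6 = 61.8889

Variance = 61.8889


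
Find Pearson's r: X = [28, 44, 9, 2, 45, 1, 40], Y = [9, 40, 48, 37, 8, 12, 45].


Mean X = 24.1429, Mean Y = 28.4286
SD X = 18.325849, SD Y = 16.603417
Cov = -16.346939
r = -16.346939/(18.325849*16.603417) = -0.0537

r = -0.0537


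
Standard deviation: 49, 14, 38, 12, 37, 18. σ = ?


Mean = 28.0000
Variance = 195.6667
SD = sqrt(195.6667) = 13.9881

SD = 13.9881


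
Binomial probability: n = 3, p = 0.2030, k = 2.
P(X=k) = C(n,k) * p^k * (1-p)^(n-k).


C(3,2) = 3
p^2 = 0.041209
(1-p)^1 = 0.797000
P = 3 * 0.041209 * 0.797000 = 0.0985

P(X=2) = 0.0985


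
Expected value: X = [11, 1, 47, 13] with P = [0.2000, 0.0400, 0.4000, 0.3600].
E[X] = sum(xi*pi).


E[X] = 11*0.2000 + 1*0.0400 + 47*0.4000 + 13*0.3600
= 2.2000 + 0.0400 + 18.8000 + 4.6800
= 25.7200

E[X] = 25.7200


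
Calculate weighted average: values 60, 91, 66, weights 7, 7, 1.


Numerator = 60*7 + 91*7 + 66*1 = 1123
Denominator = 7 + 7 + 1 = 15
WM = 1123/15 = 74.8667

WM = 74.8667


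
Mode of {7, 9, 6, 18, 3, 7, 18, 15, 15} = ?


Frequencies: 3:1, 6:1, 7:2, 9:1, 15:2, 18:2
Max frequency = 2
Mode = 7, 15, 18

Mode = 7, 15, 18


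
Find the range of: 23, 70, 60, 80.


Max = 80, Min = 23
Range = 80 - 23 = 57

Range = 57


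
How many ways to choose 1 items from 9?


C(9,1) = 9!/(1! × 8!)
= 362880/(1 × 40320)
= 9

C(9,1) = 9


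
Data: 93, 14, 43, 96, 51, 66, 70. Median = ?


Sorted: 14, 43, 51, 66, 70, 93, 96
n = 7 (odd)
Middle value = 66

Median = 66


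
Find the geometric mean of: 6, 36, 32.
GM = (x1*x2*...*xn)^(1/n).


Product = 6 × 36 × 32 = 6912
GM = 6912^(1/3) = 19.0488

GM = 19.0488


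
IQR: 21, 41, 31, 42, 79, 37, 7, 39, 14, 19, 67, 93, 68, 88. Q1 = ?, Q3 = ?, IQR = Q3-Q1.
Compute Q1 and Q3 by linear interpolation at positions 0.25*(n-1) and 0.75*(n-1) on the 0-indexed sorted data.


Sorted: 7, 14, 19, 21, 31, 37, 39, 41, 42, 67, 68, 79, 88, 93
Q1 (25th %ile) = 23.5000
Q3 (75th %ile) = 67.7500
IQR = 67.7500 - 23.5000 = 44.2500

IQR = 44.2500


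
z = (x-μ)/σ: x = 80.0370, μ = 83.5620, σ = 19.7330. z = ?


z = (80.0370 - 83.5620)/19.7330
= -3.5250/19.7330
= -0.1786

z = -0.1786


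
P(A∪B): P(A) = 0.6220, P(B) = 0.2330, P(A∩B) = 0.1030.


P(A∪B) = 0.6220 + 0.2330 - 0.1030
= 0.8550 - 0.1030
= 0.7520

P(A∪B) = 0.7520


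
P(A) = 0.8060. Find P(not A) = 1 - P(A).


P(not A) = 1 - 0.8060 = 0.1940

P(not A) = 0.1940


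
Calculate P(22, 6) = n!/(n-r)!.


P(22,6) = 22!/16!
= 1124000727777607680000/20922789888000
= 53721360

P(22,6) = 53721360


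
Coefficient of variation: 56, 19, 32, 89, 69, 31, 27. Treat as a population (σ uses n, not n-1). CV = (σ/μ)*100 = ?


Mean = 46.1429
SD = 23.8713
CV = (23.8713/46.1429)*100 = 51.7334%

CV = 51.7334%


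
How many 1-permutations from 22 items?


P(22,1) = 22!/21!
= 1124000727777607680000/51090942171709440000
= 22

P(22,1) = 22


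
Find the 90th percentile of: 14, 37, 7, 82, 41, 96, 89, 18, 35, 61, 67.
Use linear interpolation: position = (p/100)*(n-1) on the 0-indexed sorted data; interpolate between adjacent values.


Sorted: 7, 14, 18, 35, 37, 41, 61, 67, 82, 89, 96
n = 11
Index = 90/100 * 10 = 9.0000
Lower = data[9] = 89, Upper = data[10] = 96
P90 = 89 + 0*(7) = 89.0000

P90 = 89.0000


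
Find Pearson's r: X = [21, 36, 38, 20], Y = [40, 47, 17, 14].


Mean X = 28.7500, Mean Y = 29.5000
SD X = 8.287792, SD Y = 14.256577
Cov = 16.375000
r = 16.375000/(8.287792*14.256577) = 0.1386

r = 0.1386


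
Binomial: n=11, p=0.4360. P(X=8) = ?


C(11,8) = 165
p^8 = 0.001306
(1-p)^3 = 0.179406
P = 165 * 0.001306 * 0.179406 = 0.0387

P(X=8) = 0.0387


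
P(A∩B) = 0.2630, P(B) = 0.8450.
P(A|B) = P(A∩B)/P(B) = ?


P(A|B) = 0.2630/0.8450 = 0.3112

P(A|B) = 0.3112


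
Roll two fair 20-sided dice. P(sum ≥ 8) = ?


Total outcomes = 20×20 = 400
Favorable (sum ≥ 8): 379
P = 379/400 = 0.9475

P = 0.9475


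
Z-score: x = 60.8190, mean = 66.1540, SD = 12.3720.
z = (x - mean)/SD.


z = (60.8190 - 66.1540)/12.3720
= -5.3350/12.3720
= -0.4312

z = -0.4312


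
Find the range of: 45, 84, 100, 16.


Max = 100, Min = 16
Range = 100 - 16 = 84

Range = 84


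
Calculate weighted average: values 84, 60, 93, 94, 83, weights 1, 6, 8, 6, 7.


Numerator = 84*1 + 60*6 + 93*8 + 94*6 + 83*7 = 2333
Denominator = 1 + 6 + 8 + 6 + 7 = 28
WM = 2333/28 = 83.3214

WM = 83.3214


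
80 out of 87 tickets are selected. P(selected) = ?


P = 80/87 = 0.9195

P = 0.9195


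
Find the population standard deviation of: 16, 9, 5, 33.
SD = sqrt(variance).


Mean = 15.7500
Variance = 114.6875
SD = sqrt(114.6875) = 10.7092

SD = 10.7092


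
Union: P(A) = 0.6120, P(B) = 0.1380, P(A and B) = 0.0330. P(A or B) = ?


P(A∪B) = 0.6120 + 0.1380 - 0.0330
= 0.7500 - 0.0330
= 0.7170

P(A∪B) = 0.7170


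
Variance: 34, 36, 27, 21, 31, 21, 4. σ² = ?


Mean = 24.8571
Squared deviations: 83.5918, 124.1633, 4.5918, 14.8776, 37.7347, 14.8776, 435.0204
Sum = 714.8571
Variance = 714.8571/7 = 102.1224

Variance = 102.1224


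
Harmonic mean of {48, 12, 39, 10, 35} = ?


Sum of reciprocals = 1/48 + 1/12 + 1/39 + 1/10 + 1/35 = 0.258379
HM = 5/0.258379 = 19.3514

HM = 19.3514


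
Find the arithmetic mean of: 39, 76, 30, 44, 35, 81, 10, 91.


Sum = 39 + 76 + 30 + 44 + 35 + 81 + 10 + 91 = 406
n = 8
Mean = 406/8 = 50.7500

Mean = 50.7500


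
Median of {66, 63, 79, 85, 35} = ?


Sorted: 35, 63, 66, 79, 85
n = 5 (odd)
Middle value = 66

Median = 66


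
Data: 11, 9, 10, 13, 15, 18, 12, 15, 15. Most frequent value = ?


Frequencies: 9:1, 10:1, 11:1, 12:1, 13:1, 15:3, 18:1
Max frequency = 3
Mode = 15

Mode = 15


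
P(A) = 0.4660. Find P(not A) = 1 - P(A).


P(not A) = 1 - 0.4660 = 0.5340

P(not A) = 0.5340


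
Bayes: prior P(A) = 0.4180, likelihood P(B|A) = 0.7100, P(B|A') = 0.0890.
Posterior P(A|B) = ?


P(B) = P(B|A)*P(A) + P(B|A')*P(A')
= 0.7100*0.4180 + 0.0890*0.5820
= 0.296780 + 0.051798 = 0.348578
P(A|B) = 0.296780/0.348578 = 0.8514

P(A|B) = 0.8514


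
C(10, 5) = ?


C(10,5) = 10!/(5! × 5!)
= 3628800/(120 × 120)
= 252

C(10,5) = 252


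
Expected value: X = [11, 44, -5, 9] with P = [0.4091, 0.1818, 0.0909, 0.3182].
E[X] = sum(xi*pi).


E[X] = 11*0.4091 + 44*0.1818 - 5*0.0909 + 9*0.3182
= 4.5001 + 7.9992 - 0.4545 + 2.8638
= 14.9086

E[X] = 14.9086


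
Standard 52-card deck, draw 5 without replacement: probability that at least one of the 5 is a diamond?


P(at least one) = 1 - P(none)
P(none) = (39/52) × (38/51) × (37/50) × (36/49) × (35/48) = 0.221534
P(at least one) = 1 - 0.221534 = 0.7785

P = 0.7785


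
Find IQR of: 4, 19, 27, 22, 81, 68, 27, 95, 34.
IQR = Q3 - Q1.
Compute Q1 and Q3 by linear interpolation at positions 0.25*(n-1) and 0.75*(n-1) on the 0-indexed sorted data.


Sorted: 4, 19, 22, 27, 27, 34, 68, 81, 95
Q1 (25th %ile) = 22.0000
Q3 (75th %ile) = 68.0000
IQR = 68.0000 - 22.0000 = 46.0000

IQR = 46.0000


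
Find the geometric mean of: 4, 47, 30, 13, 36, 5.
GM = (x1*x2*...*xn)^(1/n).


Product = 4 × 47 × 30 × 13 × 36 × 5 = 13197600
GM = 13197600^(1/6) = 15.3727

GM = 15.3727


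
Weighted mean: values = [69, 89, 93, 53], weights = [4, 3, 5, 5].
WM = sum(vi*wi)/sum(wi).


Numerator = 69*4 + 89*3 + 93*5 + 53*5 = 1273
Denominator = 4 + 3 + 5 + 5 = 17
WM = 1273/17 = 74.8824

WM = 74.8824


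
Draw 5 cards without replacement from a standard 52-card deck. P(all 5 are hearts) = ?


P(all hearts) = (13/52) × (12/51) × (11/50) × (10/49) × (9/48)
= 0.0005

P = 0.0005


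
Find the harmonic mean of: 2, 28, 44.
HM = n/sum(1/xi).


Sum of reciprocals = 1/2 + 1/28 + 1/44 = 0.558442
HM = 3/0.558442 = 5.3721

HM = 5.3721


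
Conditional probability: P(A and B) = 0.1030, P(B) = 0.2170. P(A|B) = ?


P(A|B) = 0.1030/0.2170 = 0.4747

P(A|B) = 0.4747


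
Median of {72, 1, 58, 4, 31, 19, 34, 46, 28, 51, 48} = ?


Sorted: 1, 4, 19, 28, 31, 34, 46, 48, 51, 58, 72
n = 11 (odd)
Middle value = 34

Median = 34


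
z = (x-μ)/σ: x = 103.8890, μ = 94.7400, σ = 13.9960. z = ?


z = (103.8890 - 94.7400)/13.9960
= 9.1490/13.9960
= 0.6537

z = 0.6537


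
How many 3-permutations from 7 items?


P(7,3) = 7!/4!
= 5040/24
= 210

P(7,3) = 210


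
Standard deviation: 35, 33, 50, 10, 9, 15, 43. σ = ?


Mean = 27.8571
Variance = 233.8367
SD = sqrt(233.8367) = 15.2917

SD = 15.2917
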